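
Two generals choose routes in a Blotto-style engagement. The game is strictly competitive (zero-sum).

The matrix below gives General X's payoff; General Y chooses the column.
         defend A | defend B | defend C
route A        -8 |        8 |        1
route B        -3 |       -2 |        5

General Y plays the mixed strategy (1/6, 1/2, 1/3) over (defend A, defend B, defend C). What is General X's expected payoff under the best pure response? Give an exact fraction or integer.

route A: (-8)·(1/6) + (8)·(1/2) + (1)·(1/3) = 3.
route B: (-3)·(1/6) + (-2)·(1/2) + (5)·(1/3) = 1/6.
The best pure response is route A with expected payoff 3.

3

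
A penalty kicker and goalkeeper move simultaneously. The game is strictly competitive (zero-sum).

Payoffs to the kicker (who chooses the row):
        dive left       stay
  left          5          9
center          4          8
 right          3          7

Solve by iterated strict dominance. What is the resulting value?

Row center is strictly dominated by row left (5>4, 9>8); eliminate center.
Row right is strictly dominated by row left (5>3, 9>7); eliminate right.
Column stay is strictly dominated by dive left for the goalkeeper (5<9); eliminate stay.
Only (left, dive left) remains, with payoff 5.

5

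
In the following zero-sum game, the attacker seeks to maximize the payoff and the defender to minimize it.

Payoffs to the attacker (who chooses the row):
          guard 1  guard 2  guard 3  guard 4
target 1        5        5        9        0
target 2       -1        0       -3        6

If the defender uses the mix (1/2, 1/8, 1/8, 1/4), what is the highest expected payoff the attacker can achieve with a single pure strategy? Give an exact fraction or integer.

17/4

target 1: (5)·(1/2) + (5)·(1/8) + (9)·(1/8) + (0)·(1/4) = 17/4.
target 2: (-1)·(1/2) + (0)·(1/8) + (-3)·(1/8) + (6)·(1/4) = 5/8.
The best pure response is target 1 with expected payoff 17/4.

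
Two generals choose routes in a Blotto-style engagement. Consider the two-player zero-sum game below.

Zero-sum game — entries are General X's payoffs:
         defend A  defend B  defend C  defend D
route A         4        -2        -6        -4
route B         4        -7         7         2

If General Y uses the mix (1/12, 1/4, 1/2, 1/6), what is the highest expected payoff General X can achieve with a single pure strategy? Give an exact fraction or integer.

29/12

route A: (4)·(1/12) + (-2)·(1/4) + (-6)·(1/2) + (-4)·(1/6) = -23/6.
route B: (4)·(1/12) + (-7)·(1/4) + (7)·(1/2) + (2)·(1/6) = 29/12.
The best pure response is route B with expected payoff 29/12.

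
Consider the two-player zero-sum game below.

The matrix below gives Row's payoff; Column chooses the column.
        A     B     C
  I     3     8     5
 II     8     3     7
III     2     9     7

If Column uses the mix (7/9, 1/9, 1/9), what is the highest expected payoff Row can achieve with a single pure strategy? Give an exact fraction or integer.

I: (3)·(7/9) + (8)·(1/9) + (5)·(1/9) = 34/9.
II: (8)·(7/9) + (3)·(1/9) + (7)·(1/9) = 22/3.
III: (2)·(7/9) + (9)·(1/9) + (7)·(1/9) = 10/3.
The best pure response is II with expected payoff 22/3.

22/3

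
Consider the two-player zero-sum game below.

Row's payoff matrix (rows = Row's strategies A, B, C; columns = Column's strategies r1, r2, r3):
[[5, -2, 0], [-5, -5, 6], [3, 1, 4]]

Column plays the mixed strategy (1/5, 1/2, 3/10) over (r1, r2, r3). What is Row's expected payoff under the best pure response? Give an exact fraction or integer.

A: (5)·(1/5) + (-2)·(1/2) + (0)·(3/10) = 0.
B: (-5)·(1/5) + (-5)·(1/2) + (6)·(3/10) = -17/10.
C: (3)·(1/5) + (1)·(1/2) + (4)·(3/10) = 23/10.
The best pure response is C with expected payoff 23/10.

23/10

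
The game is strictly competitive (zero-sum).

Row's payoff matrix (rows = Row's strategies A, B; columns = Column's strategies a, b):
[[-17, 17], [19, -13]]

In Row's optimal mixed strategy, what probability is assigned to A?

Row minima are -17 and -13, so Row's maximin is -13; column maxima are 19 and 17, so Column's minimax is 17. These differ, so the equilibrium is in mixed strategies.
Let Row play A with probability p. Column is indifferent when −17p + 19(1−p) = 17p − 13(1−p), giving p = 16/33.

16/33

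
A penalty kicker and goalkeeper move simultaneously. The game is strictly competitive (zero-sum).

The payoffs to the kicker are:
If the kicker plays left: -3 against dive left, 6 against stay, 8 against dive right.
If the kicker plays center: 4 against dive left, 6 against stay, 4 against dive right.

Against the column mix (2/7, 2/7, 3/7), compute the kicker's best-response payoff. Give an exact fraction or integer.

32/7

left: (-3)·(2/7) + (6)·(2/7) + (8)·(3/7) = 30/7.
center: (4)·(2/7) + (6)·(2/7) + (4)·(3/7) = 32/7.
The best pure response is center with expected payoff 32/7.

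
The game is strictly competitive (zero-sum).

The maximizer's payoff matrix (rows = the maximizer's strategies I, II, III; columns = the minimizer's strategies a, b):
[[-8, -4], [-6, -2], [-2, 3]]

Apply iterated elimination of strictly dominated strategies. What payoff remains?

Column b is strictly dominated by a for the minimizer (-8<-4, -6<-2, -2<3); eliminate b.
Row II is strictly dominated by row III (-2>-6); eliminate II.
Row I is strictly dominated by row III (-2>-8); eliminate I.
Only (III, a) remains, with payoff -2.

-2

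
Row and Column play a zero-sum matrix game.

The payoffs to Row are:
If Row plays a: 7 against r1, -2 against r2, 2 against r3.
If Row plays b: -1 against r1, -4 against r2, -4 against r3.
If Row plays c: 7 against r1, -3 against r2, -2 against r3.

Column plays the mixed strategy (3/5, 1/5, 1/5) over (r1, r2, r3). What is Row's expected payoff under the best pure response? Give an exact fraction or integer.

a: (7)·(3/5) + (-2)·(1/5) + (2)·(1/5) = 21/5.
b: (-1)·(3/5) + (-4)·(1/5) + (-4)·(1/5) = -11/5.
c: (7)·(3/5) + (-3)·(1/5) + (-2)·(1/5) = 16/5.
The best pure response is a with expected payoff 21/5.

21/5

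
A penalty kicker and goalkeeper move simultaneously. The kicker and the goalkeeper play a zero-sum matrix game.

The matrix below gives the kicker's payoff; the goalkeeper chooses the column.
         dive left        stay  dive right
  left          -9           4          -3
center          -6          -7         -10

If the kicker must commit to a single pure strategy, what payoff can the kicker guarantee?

-9

The worst-case payoff for each row is left: -9, center: -10.
The best of these is -9.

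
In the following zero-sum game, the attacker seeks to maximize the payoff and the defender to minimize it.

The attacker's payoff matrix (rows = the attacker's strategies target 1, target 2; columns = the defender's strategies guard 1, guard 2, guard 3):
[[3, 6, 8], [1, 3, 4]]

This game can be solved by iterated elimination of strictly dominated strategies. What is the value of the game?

3

Column guard 2 is strictly dominated by guard 1 for the defender (3<6, 1<3); eliminate guard 2.
Row target 2 is strictly dominated by row target 1 (3>1, 8>4); eliminate target 2.
Column guard 3 is strictly dominated by guard 1 for the defender (3<8); eliminate guard 3.
Only (target 1, guard 1) remains, with payoff 3.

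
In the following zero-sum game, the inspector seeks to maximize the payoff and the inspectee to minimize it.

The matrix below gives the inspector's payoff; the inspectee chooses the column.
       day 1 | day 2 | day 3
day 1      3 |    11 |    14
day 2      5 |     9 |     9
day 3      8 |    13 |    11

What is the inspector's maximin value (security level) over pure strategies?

8

The worst-case payoff for each row is day 1: 3, day 2: 5, day 3: 8.
The best of these is 8.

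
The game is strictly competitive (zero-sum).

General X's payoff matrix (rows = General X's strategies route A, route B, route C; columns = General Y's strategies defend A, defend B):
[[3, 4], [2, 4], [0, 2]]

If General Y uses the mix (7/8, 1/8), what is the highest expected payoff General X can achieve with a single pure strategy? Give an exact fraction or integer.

route A: (3)·(7/8) + (4)·(1/8) = 25/8.
route B: (2)·(7/8) + (4)·(1/8) = 9/4.
route C: (0)·(7/8) + (2)·(1/8) = 1/4.
The best pure response is route A with expected payoff 25/8.

25/8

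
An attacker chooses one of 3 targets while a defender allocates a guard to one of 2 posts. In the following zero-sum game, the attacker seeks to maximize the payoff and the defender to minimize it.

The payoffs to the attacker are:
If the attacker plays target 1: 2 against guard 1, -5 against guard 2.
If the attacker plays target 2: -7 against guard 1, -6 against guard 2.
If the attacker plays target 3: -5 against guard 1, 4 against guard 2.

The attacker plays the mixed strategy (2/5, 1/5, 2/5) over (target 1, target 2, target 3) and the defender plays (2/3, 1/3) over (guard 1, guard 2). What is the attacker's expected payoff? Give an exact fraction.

Against (2/3, 1/3), each row's expected payoff is target 1: -1/3; target 2: -20/3; target 3: -2.
Taking the (2/5, 1/5, 2/5)-weighted average: (2/5)·(-1/3) + (1/5)·(-20/3) + (2/5)·(-2) = -34/15.

-34/15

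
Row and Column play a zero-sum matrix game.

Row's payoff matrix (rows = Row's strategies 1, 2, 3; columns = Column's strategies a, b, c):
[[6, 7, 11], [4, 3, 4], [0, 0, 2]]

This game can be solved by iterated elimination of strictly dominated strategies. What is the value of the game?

Row 3 is strictly dominated by row 1 (6>0, 7>0, 11>2); eliminate 3.
Column c is strictly dominated by b for Column (7<11, 3<4); eliminate c.
Row 2 is strictly dominated by row 1 (6>4, 7>3); eliminate 2.
Column b is strictly dominated by a for Column (6<7); eliminate b.
Only (1, a) remains, with payoff 6.

6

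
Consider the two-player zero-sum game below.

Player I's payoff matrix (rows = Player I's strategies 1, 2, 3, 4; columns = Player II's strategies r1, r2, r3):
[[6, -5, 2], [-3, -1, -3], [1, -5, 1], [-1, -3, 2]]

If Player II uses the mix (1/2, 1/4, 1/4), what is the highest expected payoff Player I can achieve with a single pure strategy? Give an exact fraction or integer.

9/4

1: (6)·(1/2) + (-5)·(1/4) + (2)·(1/4) = 9/4.
2: (-3)·(1/2) + (-1)·(1/4) + (-3)·(1/4) = -5/2.
3: (1)·(1/2) + (-5)·(1/4) + (1)·(1/4) = -1/2.
4: (-1)·(1/2) + (-3)·(1/4) + (2)·(1/4) = -3/4.
The best pure response is 1 with expected payoff 9/4.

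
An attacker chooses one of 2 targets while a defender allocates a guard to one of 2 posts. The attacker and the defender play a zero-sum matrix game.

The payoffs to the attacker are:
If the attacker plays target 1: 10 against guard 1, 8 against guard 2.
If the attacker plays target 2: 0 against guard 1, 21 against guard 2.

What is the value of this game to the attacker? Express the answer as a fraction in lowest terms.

Row minima are 8 and 0, so the attacker's maximin is 8; column maxima are 10 and 21, so the defender's minimax is 10. These differ, so the equilibrium is in mixed strategies.
Let the attacker play target 1 with probability p. The defender is indifferent when 10p = 8p + 21(1−p), giving p = 21/23.
Let the defender play guard 1 with probability q. The attacker is indifferent when 10q + 8(1−q) = 21(1−q), giving q = 13/23.
The value is 10·(13/23) + (8)·(10/23) = 210/23.

210/23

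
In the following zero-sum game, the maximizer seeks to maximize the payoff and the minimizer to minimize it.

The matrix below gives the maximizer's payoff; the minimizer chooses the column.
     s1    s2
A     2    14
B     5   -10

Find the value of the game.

Row minima are 2 and -10, so the maximizer's maximin is 2; column maxima are 5 and 14, so the minimizer's minimax is 5. These differ, so the equilibrium is in mixed strategies.
Let the maximizer play A with probability p. The minimizer is indifferent when 2p + 5(1−p) = 14p − 10(1−p), giving p = 5/9.
Let the minimizer play s1 with probability q. The maximizer is indifferent when 2q + 14(1−q) = 5q − 10(1−q), giving q = 8/9.
The value is 2·(8/9) + (14)·(1/9) = 10/3.

10/3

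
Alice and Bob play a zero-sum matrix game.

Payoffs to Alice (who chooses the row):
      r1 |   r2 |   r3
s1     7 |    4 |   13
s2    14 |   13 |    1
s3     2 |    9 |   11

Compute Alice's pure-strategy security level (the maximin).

4

The worst-case payoff for each row is s1: 4, s2: 1, s3: 2.
The best of these is 4.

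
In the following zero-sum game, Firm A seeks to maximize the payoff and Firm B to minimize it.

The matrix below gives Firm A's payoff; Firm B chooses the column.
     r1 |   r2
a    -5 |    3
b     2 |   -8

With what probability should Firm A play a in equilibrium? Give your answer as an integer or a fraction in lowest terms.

5/9

Row minima are -5 and -8, so Firm A's maximin is -5; column maxima are 2 and 3, so Firm B's minimax is 2. These differ, so the equilibrium is in mixed strategies.
Let Firm A play a with probability p. Firm B is indifferent when −5p + 2(1−p) = 3p − 8(1−p), giving p = 5/9.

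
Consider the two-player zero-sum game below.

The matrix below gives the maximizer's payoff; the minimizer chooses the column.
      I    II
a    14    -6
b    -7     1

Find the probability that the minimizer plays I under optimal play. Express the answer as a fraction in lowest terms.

Row minima are -6 and -7, so the maximizer's maximin is -6; column maxima are 14 and 1, so the minimizer's minimax is 1. These differ, so the equilibrium is in mixed strategies.
Let the minimizer play I with probability q. The maximizer is indifferent when 14q − 6(1−q) = −7q + (1−q), giving q = 1/4.

1/4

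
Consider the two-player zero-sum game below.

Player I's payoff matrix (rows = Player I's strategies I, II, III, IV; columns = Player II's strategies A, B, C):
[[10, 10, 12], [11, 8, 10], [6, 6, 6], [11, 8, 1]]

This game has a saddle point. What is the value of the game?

Row minima: 10, 8, 6, 1 → Player I's maximin is 10.
Column maxima: 11, 10, 12 → Player II's minimax is 10.
They coincide at (I, B), so the value is 10.

10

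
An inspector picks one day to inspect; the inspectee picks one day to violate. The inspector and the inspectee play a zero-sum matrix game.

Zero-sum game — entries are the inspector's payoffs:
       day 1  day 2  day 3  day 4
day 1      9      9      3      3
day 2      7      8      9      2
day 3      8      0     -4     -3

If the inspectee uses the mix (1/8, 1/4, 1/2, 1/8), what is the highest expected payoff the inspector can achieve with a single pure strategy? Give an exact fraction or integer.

day 1: (9)·(1/8) + (9)·(1/4) + (3)·(1/2) + (3)·(1/8) = 21/4.
day 2: (7)·(1/8) + (8)·(1/4) + (9)·(1/2) + (2)·(1/8) = 61/8.
day 3: (8)·(1/8) + (0)·(1/4) + (-4)·(1/2) + (-3)·(1/8) = -11/8.
The best pure response is day 2 with expected payoff 61/8.

61/8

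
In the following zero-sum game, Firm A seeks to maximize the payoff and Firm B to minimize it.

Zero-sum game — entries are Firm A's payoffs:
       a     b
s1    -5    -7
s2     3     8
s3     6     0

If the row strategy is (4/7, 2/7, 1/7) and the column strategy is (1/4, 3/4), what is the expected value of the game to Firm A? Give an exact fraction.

-11/7

Against (1/4, 3/4), each row's expected payoff is s1: -13/2; s2: 27/4; s3: 3/2.
Taking the (4/7, 2/7, 1/7)-weighted average: (4/7)·(-13/2) + (2/7)·(27/4) + (1/7)·(3/2) = -11/7.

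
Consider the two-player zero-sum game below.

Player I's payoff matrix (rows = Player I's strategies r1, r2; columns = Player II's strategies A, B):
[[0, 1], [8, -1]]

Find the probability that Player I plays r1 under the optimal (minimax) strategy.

9/10

Row minima are 0 and -1, so Player I's maximin is 0; column maxima are 8 and 1, so Player II's minimax is 1. These differ, so the equilibrium is in mixed strategies.
Let Player I play r1 with probability p. Player II is indifferent when 8(1−p) = p − (1−p), giving p = 9/10.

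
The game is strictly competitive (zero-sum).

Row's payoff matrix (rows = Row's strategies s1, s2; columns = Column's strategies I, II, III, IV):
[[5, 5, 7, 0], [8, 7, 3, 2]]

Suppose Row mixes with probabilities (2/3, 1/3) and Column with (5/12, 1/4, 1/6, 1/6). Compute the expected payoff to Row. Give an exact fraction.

Against (5/12, 1/4, 1/6, 1/6), each row's expected payoff is s1: 9/2; s2: 71/12.
Taking the (2/3, 1/3)-weighted average: (2/3)·(9/2) + (1/3)·(71/12) = 179/36.

179/36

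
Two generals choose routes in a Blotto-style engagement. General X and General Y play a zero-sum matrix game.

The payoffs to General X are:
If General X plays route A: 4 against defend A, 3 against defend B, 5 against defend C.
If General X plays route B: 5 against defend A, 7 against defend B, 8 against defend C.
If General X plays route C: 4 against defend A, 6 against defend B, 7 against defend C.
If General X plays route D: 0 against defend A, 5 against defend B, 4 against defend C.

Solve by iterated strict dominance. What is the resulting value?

5

Row route A is strictly dominated by row route B (5>4, 7>3, 8>5); eliminate route A.
Column defend C is strictly dominated by defend A for General Y (5<8, 4<7, 0<4); eliminate defend C.
Row route C is strictly dominated by row route B (5>4, 7>6); eliminate route C.
Column defend B is strictly dominated by defend A for General Y (5<7, 0<5); eliminate defend B.
Row route D is strictly dominated by row route B (5>0); eliminate route D.
Only (route B, defend A) remains, with payoff 5.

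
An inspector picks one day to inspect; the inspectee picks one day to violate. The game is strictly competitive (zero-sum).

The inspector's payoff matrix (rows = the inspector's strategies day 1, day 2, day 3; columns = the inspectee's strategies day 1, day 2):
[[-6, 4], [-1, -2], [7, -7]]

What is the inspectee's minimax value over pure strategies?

The worst case (largest entry) in each column is day 1: 7, day 2: 4.
The best (smallest) of these is 4.

4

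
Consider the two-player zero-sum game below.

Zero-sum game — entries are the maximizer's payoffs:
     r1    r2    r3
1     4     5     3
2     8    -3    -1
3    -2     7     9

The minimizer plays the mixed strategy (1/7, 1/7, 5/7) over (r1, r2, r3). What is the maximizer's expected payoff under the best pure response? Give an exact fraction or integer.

50/7

1: (4)·(1/7) + (5)·(1/7) + (3)·(5/7) = 24/7.
2: (8)·(1/7) + (-3)·(1/7) + (-1)·(5/7) = 0.
3: (-2)·(1/7) + (7)·(1/7) + (9)·(5/7) = 50/7.
The best pure response is 3 with expected payoff 50/7.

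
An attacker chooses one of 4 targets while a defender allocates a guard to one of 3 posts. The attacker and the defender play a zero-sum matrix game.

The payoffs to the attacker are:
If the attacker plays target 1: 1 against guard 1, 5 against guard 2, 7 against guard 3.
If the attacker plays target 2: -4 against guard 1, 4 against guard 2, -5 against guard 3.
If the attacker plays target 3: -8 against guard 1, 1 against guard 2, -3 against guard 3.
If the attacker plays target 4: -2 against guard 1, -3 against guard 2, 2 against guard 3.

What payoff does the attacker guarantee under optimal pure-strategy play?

1

Row minima: 1, -5, -8, -3 → the attacker's maximin is 1.
Column maxima: 1, 5, 7 → the defender's minimax is 1.
They coincide at (target 1, guard 1), so the value is 1.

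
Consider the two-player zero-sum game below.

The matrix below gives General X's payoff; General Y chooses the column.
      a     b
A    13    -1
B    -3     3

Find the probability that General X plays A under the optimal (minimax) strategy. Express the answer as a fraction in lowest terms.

3/10

Row minima are -1 and -3, so General X's maximin is -1; column maxima are 13 and 3, so General Y's minimax is 3. These differ, so the equilibrium is in mixed strategies.
Let General X play A with probability p. General Y is indifferent when 13p − 3(1−p) = −p + 3(1−p), giving p = 3/10.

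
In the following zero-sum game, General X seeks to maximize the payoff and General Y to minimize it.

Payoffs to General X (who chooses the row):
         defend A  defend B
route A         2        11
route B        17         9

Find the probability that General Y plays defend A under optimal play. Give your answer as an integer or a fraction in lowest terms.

Row minima are 2 and 9, so General X's maximin is 9; column maxima are 17 and 11, so General Y's minimax is 11. These differ, so the equilibrium is in mixed strategies.
Let General Y play defend A with probability q. General X is indifferent when 2q + 11(1−q) = 17q + 9(1−q), giving q = 2/17.

2/17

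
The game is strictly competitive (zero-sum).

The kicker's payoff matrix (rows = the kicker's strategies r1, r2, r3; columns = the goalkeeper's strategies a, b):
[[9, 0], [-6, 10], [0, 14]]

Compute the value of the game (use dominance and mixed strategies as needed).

126/23

Row r2 is strictly dominated by row r3, so the kicker never plays it.
The remaining 2×2 game on (r1, r3) × (a, b) has no saddle point. Let the kicker play r1 with probability p; indifference gives 9p = 14(1−p), so p = 14/23.
Similarly the goalkeeper's optimal q on a is 14/23, and the value is 9·(14/23) + (0)·(9/23) = 126/23.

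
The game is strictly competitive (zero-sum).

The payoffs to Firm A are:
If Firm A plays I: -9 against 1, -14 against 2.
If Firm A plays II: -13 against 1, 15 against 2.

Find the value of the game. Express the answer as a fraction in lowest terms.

Row minima are -14 and -13, so Firm A's maximin is -13; column maxima are -9 and 15, so Firm B's minimax is -9. These differ, so the equilibrium is in mixed strategies.
Let Firm A play I with probability p. Firm B is indifferent when −9p − 13(1−p) = −14p + 15(1−p), giving p = 28/33.
Let Firm B play 1 with probability q. Firm A is indifferent when −9q − 14(1−q) = −13q + 15(1−q), giving q = 29/33.
The value is -9·(29/33) + (-14)·(4/33) = -317/33.

-317/33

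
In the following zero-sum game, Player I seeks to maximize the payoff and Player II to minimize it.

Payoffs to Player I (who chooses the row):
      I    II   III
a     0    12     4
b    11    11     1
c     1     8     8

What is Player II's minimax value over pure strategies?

8

The worst case (largest entry) in each column is I: 11, II: 12, III: 8.
The best (smallest) of these is 8.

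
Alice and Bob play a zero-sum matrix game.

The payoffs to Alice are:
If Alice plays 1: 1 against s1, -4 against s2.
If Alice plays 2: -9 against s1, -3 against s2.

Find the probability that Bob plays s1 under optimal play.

1/11

Row minima are -4 and -9, so Alice's maximin is -4; column maxima are 1 and -3, so Bob's minimax is -3. These differ, so the equilibrium is in mixed strategies.
Let Bob play s1 with probability q. Alice is indifferent when q − 4(1−q) = −9q − 3(1−q), giving q = 1/11.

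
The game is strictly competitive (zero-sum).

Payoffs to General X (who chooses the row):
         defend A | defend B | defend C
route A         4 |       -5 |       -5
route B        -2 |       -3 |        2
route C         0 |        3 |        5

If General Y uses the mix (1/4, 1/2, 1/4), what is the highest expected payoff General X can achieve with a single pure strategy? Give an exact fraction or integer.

route A: (4)·(1/4) + (-5)·(1/2) + (-5)·(1/4) = -11/4.
route B: (-2)·(1/4) + (-3)·(1/2) + (2)·(1/4) = -3/2.
route C: (0)·(1/4) + (3)·(1/2) + (5)·(1/4) = 11/4.
The best pure response is route C with expected payoff 11/4.

11/4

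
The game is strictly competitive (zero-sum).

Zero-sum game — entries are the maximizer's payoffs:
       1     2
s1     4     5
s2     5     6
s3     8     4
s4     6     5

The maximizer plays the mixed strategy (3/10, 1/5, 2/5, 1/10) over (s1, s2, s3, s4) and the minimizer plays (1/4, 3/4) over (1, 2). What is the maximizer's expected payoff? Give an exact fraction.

51/10

Against (1/4, 3/4), each row's expected payoff is s1: 19/4; s2: 23/4; s3: 5; s4: 21/4.
Taking the (3/10, 1/5, 2/5, 1/10)-weighted average: (3/10)·(19/4) + (1/5)·(23/4) + (2/5)·(5) + (1/10)·(21/4) = 51/10.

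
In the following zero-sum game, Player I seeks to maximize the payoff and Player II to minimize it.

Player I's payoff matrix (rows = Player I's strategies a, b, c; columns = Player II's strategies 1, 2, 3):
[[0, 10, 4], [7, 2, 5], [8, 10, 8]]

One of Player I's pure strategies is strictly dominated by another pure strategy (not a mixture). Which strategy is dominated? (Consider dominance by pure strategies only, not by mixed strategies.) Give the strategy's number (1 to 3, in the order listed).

2

Compare b with c: 8 > 7, 10 > 2, 8 > 5.
So c strictly dominates b for Player I; b is strictly dominated.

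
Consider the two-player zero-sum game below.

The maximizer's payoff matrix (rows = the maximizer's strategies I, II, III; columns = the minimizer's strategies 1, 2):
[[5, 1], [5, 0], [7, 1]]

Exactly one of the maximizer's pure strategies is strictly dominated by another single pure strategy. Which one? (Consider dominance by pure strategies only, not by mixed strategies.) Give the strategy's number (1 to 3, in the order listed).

Compare II with III: 7 > 5, 1 > 0.
So III strictly dominates II for the maximizer; II is strictly dominated.

2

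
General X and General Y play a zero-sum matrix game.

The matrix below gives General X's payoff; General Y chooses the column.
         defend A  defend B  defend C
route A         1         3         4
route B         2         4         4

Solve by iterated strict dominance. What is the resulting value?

2

Column defend B is strictly dominated by defend A for General Y (1<3, 2<4); eliminate defend B.
Column defend C is strictly dominated by defend A for General Y (1<4, 2<4); eliminate defend C.
Row route A is strictly dominated by row route B (2>1); eliminate route A.
Only (route B, defend A) remains, with payoff 2.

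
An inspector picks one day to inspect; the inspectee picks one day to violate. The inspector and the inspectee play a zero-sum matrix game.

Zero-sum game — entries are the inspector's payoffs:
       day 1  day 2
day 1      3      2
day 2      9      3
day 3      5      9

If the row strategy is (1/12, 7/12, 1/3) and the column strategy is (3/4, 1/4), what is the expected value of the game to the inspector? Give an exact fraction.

Against (3/4, 1/4), each row's expected payoff is day 1: 11/4; day 2: 15/2; day 3: 6.
Taking the (1/12, 7/12, 1/3)-weighted average: (1/12)·(11/4) + (7/12)·(15/2) + (1/3)·(6) = 317/48.

317/48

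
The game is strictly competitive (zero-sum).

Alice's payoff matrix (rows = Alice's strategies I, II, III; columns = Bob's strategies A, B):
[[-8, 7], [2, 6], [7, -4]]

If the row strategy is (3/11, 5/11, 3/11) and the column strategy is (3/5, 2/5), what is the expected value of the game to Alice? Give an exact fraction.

9/5

Against (3/5, 2/5), each row's expected payoff is I: -2; II: 18/5; III: 13/5.
Taking the (3/11, 5/11, 3/11)-weighted average: (3/11)·(-2) + (5/11)·(18/5) + (3/11)·(13/5) = 9/5.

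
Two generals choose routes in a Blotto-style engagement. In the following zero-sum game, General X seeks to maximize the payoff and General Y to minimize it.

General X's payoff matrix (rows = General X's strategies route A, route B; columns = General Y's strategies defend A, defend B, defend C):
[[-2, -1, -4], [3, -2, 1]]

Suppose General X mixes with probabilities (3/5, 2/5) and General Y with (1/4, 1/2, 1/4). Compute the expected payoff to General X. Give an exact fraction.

-6/5

Against (1/4, 1/2, 1/4), each row's expected payoff is route A: -2; route B: 0.
Taking the (3/5, 2/5)-weighted average: (3/5)·(-2) + (2/5)·(0) = -6/5.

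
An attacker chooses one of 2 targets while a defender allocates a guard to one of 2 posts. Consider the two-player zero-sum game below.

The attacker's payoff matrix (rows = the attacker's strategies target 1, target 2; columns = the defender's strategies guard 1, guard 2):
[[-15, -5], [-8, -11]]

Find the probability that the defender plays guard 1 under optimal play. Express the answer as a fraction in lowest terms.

6/13

Row minima are -15 and -11, so the attacker's maximin is -11; column maxima are -8 and -5, so the defender's minimax is -8. These differ, so the equilibrium is in mixed strategies.
Let the defender play guard 1 with probability q. The attacker is indifferent when −15q − 5(1−q) = −8q − 11(1−q), giving q = 6/13.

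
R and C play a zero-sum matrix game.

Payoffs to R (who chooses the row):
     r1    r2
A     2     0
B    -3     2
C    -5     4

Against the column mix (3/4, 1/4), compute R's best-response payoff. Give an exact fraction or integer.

3/2

A: (2)·(3/4) + (0)·(1/4) = 3/2.
B: (-3)·(3/4) + (2)·(1/4) = -7/4.
C: (-5)·(3/4) + (4)·(1/4) = -11/4.
The best pure response is A with expected payoff 3/2.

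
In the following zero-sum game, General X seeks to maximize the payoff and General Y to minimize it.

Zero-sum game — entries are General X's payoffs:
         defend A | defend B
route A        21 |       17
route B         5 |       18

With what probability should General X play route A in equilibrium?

Row minima are 17 and 5, so General X's maximin is 17; column maxima are 21 and 18, so General Y's minimax is 18. These differ, so the equilibrium is in mixed strategies.
Let General X play route A with probability p. General Y is indifferent when 21p + 5(1−p) = 17p + 18(1−p), giving p = 13/17.

13/17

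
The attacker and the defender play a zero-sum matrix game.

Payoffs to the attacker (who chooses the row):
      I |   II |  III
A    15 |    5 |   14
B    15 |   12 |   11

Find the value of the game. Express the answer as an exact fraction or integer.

113/10

Column I is strictly dominated by III for the defender (it gives the attacker more in every row).
The remaining 2×2 game on (A, B) × (II, III) has no saddle point. Let the attacker play A with probability p; indifference gives 5p + 12(1−p) = 14p + 11(1−p), so p = 1/10.
Similarly the defender's optimal q on II is 3/10, and the value is 5·(3/10) + (14)·(7/10) = 113/10.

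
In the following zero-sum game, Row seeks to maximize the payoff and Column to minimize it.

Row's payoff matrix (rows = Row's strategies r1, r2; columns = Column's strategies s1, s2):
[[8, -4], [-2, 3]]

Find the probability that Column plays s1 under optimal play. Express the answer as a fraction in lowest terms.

Row minima are -4 and -2, so Row's maximin is -2; column maxima are 8 and 3, so Column's minimax is 3. These differ, so the equilibrium is in mixed strategies.
Let Column play s1 with probability q. Row is indifferent when 8q − 4(1−q) = −2q + 3(1−q), giving q = 7/17.

7/17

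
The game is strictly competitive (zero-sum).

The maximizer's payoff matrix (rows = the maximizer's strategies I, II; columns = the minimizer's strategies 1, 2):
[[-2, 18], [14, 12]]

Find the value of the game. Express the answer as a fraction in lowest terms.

Row minima are -2 and 12, so the maximizer's maximin is 12; column maxima are 14 and 18, so the minimizer's minimax is 14. These differ, so the equilibrium is in mixed strategies.
Let the maximizer play I with probability p. The minimizer is indifferent when −2p + 14(1−p) = 18p + 12(1−p), giving p = 1/11.
Let the minimizer play 1 with probability q. The maximizer is indifferent when −2q + 18(1−q) = 14q + 12(1−q), giving q = 3/11.
The value is -2·(3/11) + (18)·(8/11) = 138/11.

138/11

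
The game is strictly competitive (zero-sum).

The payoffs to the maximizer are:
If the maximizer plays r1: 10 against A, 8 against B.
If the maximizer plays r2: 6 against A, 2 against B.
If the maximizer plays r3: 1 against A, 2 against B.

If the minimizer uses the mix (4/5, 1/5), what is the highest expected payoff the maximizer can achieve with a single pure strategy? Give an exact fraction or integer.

r1: (10)·(4/5) + (8)·(1/5) = 48/5.
r2: (6)·(4/5) + (2)·(1/5) = 26/5.
r3: (1)·(4/5) + (2)·(1/5) = 6/5.
The best pure response is r1 with expected payoff 48/5.

48/5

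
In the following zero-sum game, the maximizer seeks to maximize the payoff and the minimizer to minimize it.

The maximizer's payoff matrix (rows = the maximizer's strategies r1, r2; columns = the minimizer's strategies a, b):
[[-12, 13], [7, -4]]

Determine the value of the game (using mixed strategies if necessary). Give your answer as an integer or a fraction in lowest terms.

Row minima are -12 and -4, so the maximizer's maximin is -4; column maxima are 7 and 13, so the minimizer's minimax is 7. These differ, so the equilibrium is in mixed strategies.
Let the maximizer play r1 with probability p. The minimizer is indifferent when −12p + 7(1−p) = 13p − 4(1−p), giving p = 11/36.
Let the minimizer play a with probability q. The maximizer is indifferent when −12q + 13(1−q) = 7q − 4(1−q), giving q = 17/36.
The value is -12·(17/36) + (13)·(19/36) = 43/36.

43/36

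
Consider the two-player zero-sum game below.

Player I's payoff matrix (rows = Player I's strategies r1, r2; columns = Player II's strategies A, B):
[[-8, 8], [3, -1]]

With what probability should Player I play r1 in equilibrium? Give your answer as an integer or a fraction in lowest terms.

Row minima are -8 and -1, so Player I's maximin is -1; column maxima are 3 and 8, so Player II's minimax is 3. These differ, so the equilibrium is in mixed strategies.
Let Player I play r1 with probability p. Player II is indifferent when −8p + 3(1−p) = 8p − (1−p), giving p = 1/5.

1/5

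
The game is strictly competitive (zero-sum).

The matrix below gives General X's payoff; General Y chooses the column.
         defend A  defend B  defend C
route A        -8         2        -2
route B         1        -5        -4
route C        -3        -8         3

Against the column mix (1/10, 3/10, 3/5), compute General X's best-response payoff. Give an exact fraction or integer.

route A: (-8)·(1/10) + (2)·(3/10) + (-2)·(3/5) = -7/5.
route B: (1)·(1/10) + (-5)·(3/10) + (-4)·(3/5) = -19/5.
route C: (-3)·(1/10) + (-8)·(3/10) + (3)·(3/5) = -9/10.
The best pure response is route C with expected payoff -9/10.

-9/10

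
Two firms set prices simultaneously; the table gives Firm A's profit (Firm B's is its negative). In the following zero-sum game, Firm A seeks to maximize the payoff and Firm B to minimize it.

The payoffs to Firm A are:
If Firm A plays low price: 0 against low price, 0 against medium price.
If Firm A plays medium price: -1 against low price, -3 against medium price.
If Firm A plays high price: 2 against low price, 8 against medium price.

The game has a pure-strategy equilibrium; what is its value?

Row minima: 0, -3, 2 → Firm A's maximin is 2.
Column maxima: 2, 8 → Firm B's minimax is 2.
They coincide at (high price, low price), so the value is 2.

2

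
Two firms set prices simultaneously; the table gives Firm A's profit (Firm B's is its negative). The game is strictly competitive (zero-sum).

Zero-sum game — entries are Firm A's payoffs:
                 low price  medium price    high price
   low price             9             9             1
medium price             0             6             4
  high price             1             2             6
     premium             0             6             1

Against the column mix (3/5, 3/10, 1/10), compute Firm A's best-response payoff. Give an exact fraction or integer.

41/5

low price: (9)·(3/5) + (9)·(3/10) + (1)·(1/10) = 41/5.
medium price: (0)·(3/5) + (6)·(3/10) + (4)·(1/10) = 11/5.
high price: (1)·(3/5) + (2)·(3/10) + (6)·(1/10) = 9/5.
premium: (0)·(3/5) + (6)·(3/10) + (1)·(1/10) = 19/10.
The best pure response is low price with expected payoff 41/5.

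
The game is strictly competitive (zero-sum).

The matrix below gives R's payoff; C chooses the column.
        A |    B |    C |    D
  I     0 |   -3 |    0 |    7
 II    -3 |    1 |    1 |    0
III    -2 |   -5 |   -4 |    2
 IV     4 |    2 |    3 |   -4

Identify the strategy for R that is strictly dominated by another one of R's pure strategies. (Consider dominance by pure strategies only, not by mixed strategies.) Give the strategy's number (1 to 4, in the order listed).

Compare III with I: 0 > -2, -3 > -5, 0 > -4, 7 > 2.
So I strictly dominates III for R; III is strictly dominated.

3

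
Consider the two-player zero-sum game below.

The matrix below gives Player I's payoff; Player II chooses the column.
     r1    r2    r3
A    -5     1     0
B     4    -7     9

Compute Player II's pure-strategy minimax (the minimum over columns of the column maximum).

The worst case (largest entry) in each column is r1: 4, r2: 1, r3: 9.
The best (smallest) of these is 1.

1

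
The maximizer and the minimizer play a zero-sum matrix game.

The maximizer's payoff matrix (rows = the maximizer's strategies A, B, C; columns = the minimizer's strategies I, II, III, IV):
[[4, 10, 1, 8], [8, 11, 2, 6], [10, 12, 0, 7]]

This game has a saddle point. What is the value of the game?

2

Row minima: 1, 2, 0 → the maximizer's maximin is 2.
Column maxima: 10, 12, 2, 8 → the minimizer's minimax is 2.
They coincide at (B, III), so the value is 2.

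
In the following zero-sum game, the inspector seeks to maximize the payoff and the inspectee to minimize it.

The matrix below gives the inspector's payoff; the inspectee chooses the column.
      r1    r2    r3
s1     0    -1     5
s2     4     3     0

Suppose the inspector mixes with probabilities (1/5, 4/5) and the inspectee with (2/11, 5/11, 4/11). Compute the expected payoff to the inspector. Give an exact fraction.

Against (2/11, 5/11, 4/11), each row's expected payoff is s1: 15/11; s2: 23/11.
Taking the (1/5, 4/5)-weighted average: (1/5)·(15/11) + (4/5)·(23/11) = 107/55.

107/55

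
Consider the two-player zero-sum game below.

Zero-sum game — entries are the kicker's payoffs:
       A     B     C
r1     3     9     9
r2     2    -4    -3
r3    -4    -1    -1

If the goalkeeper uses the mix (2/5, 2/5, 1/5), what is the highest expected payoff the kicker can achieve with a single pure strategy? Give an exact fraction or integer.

33/5

r1: (3)·(2/5) + (9)·(2/5) + (9)·(1/5) = 33/5.
r2: (2)·(2/5) + (-4)·(2/5) + (-3)·(1/5) = -7/5.
r3: (-4)·(2/5) + (-1)·(2/5) + (-1)·(1/5) = -11/5.
The best pure response is r1 with expected payoff 33/5.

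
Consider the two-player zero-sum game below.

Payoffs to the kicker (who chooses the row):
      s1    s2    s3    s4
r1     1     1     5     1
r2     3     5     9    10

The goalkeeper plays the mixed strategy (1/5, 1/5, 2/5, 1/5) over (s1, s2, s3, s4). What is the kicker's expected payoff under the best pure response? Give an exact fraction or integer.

36/5

r1: (1)·(1/5) + (1)·(1/5) + (5)·(2/5) + (1)·(1/5) = 13/5.
r2: (3)·(1/5) + (5)·(1/5) + (9)·(2/5) + (10)·(1/5) = 36/5.
The best pure response is r2 with expected payoff 36/5.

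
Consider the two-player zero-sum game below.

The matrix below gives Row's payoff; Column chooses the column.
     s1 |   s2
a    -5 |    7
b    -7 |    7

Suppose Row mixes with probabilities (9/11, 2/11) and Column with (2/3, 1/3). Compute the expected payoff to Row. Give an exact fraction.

Against (2/3, 1/3), each row's expected payoff is a: -1; b: -7/3.
Taking the (9/11, 2/11)-weighted average: (9/11)·(-1) + (2/11)·(-7/3) = -41/33.

-41/33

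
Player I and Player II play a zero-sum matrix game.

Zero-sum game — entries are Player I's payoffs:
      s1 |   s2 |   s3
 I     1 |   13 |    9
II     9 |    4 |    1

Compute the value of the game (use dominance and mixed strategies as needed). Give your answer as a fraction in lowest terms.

5

Column s2 is strictly dominated by s3 for Player II (it gives Player I more in every row).
The remaining 2×2 game on (I, II) × (s1, s3) has no saddle point. Let Player I play I with probability p; indifference gives p + 9(1−p) = 9p + (1−p), so p = 1/2.
Similarly Player II's optimal q on s1 is 1/2, and the value is 1·(1/2) + (9)·(1/2) = 5.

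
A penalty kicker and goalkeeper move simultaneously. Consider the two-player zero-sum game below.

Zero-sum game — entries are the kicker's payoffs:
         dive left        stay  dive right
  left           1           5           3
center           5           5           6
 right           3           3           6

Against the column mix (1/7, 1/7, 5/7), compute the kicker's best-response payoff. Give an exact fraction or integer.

40/7

left: (1)·(1/7) + (5)·(1/7) + (3)·(5/7) = 3.
center: (5)·(1/7) + (5)·(1/7) + (6)·(5/7) = 40/7.
right: (3)·(1/7) + (3)·(1/7) + (6)·(5/7) = 36/7.
The best pure response is center with expected payoff 40/7.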